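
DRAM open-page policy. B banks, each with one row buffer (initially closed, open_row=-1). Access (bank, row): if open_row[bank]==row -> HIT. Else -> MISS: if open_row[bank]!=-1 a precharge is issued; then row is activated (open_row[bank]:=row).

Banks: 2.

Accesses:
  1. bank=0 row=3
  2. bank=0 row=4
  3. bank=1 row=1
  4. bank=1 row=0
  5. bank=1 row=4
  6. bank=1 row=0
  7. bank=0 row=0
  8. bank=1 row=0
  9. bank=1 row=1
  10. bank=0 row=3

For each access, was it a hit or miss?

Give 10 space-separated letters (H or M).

Answer: M M M M M M M H M M

Derivation:
Acc 1: bank0 row3 -> MISS (open row3); precharges=0
Acc 2: bank0 row4 -> MISS (open row4); precharges=1
Acc 3: bank1 row1 -> MISS (open row1); precharges=1
Acc 4: bank1 row0 -> MISS (open row0); precharges=2
Acc 5: bank1 row4 -> MISS (open row4); precharges=3
Acc 6: bank1 row0 -> MISS (open row0); precharges=4
Acc 7: bank0 row0 -> MISS (open row0); precharges=5
Acc 8: bank1 row0 -> HIT
Acc 9: bank1 row1 -> MISS (open row1); precharges=6
Acc 10: bank0 row3 -> MISS (open row3); precharges=7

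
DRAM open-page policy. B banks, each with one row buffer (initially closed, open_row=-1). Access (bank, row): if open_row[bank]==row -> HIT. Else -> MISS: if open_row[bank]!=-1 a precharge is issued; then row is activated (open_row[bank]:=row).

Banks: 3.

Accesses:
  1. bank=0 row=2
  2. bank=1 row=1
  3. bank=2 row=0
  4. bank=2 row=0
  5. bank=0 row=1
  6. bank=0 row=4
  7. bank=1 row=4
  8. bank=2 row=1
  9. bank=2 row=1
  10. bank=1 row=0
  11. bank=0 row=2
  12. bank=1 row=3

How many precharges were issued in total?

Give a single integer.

Acc 1: bank0 row2 -> MISS (open row2); precharges=0
Acc 2: bank1 row1 -> MISS (open row1); precharges=0
Acc 3: bank2 row0 -> MISS (open row0); precharges=0
Acc 4: bank2 row0 -> HIT
Acc 5: bank0 row1 -> MISS (open row1); precharges=1
Acc 6: bank0 row4 -> MISS (open row4); precharges=2
Acc 7: bank1 row4 -> MISS (open row4); precharges=3
Acc 8: bank2 row1 -> MISS (open row1); precharges=4
Acc 9: bank2 row1 -> HIT
Acc 10: bank1 row0 -> MISS (open row0); precharges=5
Acc 11: bank0 row2 -> MISS (open row2); precharges=6
Acc 12: bank1 row3 -> MISS (open row3); precharges=7

Answer: 7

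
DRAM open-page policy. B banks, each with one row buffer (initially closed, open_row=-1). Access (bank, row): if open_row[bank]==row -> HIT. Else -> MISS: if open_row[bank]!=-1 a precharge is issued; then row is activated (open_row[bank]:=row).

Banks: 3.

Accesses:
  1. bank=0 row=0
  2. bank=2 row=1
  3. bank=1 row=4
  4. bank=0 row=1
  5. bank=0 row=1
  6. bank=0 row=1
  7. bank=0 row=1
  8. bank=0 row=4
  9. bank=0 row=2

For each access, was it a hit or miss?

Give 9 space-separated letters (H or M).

Acc 1: bank0 row0 -> MISS (open row0); precharges=0
Acc 2: bank2 row1 -> MISS (open row1); precharges=0
Acc 3: bank1 row4 -> MISS (open row4); precharges=0
Acc 4: bank0 row1 -> MISS (open row1); precharges=1
Acc 5: bank0 row1 -> HIT
Acc 6: bank0 row1 -> HIT
Acc 7: bank0 row1 -> HIT
Acc 8: bank0 row4 -> MISS (open row4); precharges=2
Acc 9: bank0 row2 -> MISS (open row2); precharges=3

Answer: M M M M H H H M M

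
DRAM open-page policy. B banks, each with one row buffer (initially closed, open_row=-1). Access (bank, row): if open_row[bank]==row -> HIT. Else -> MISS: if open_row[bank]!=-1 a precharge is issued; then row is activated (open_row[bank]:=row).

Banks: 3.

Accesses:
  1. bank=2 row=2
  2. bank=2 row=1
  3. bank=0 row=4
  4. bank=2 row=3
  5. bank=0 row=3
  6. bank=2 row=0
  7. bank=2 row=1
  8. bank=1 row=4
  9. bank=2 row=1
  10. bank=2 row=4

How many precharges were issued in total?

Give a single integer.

Acc 1: bank2 row2 -> MISS (open row2); precharges=0
Acc 2: bank2 row1 -> MISS (open row1); precharges=1
Acc 3: bank0 row4 -> MISS (open row4); precharges=1
Acc 4: bank2 row3 -> MISS (open row3); precharges=2
Acc 5: bank0 row3 -> MISS (open row3); precharges=3
Acc 6: bank2 row0 -> MISS (open row0); precharges=4
Acc 7: bank2 row1 -> MISS (open row1); precharges=5
Acc 8: bank1 row4 -> MISS (open row4); precharges=5
Acc 9: bank2 row1 -> HIT
Acc 10: bank2 row4 -> MISS (open row4); precharges=6

Answer: 6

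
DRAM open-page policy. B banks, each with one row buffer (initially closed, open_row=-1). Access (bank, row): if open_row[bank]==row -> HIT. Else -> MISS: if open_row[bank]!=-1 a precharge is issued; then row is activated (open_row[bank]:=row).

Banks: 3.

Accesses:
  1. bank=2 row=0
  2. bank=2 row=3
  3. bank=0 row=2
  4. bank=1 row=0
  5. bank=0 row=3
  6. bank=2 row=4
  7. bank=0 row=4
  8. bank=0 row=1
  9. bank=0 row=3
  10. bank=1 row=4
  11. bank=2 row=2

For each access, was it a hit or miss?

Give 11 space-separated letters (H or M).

Answer: M M M M M M M M M M M

Derivation:
Acc 1: bank2 row0 -> MISS (open row0); precharges=0
Acc 2: bank2 row3 -> MISS (open row3); precharges=1
Acc 3: bank0 row2 -> MISS (open row2); precharges=1
Acc 4: bank1 row0 -> MISS (open row0); precharges=1
Acc 5: bank0 row3 -> MISS (open row3); precharges=2
Acc 6: bank2 row4 -> MISS (open row4); precharges=3
Acc 7: bank0 row4 -> MISS (open row4); precharges=4
Acc 8: bank0 row1 -> MISS (open row1); precharges=5
Acc 9: bank0 row3 -> MISS (open row3); precharges=6
Acc 10: bank1 row4 -> MISS (open row4); precharges=7
Acc 11: bank2 row2 -> MISS (open row2); precharges=8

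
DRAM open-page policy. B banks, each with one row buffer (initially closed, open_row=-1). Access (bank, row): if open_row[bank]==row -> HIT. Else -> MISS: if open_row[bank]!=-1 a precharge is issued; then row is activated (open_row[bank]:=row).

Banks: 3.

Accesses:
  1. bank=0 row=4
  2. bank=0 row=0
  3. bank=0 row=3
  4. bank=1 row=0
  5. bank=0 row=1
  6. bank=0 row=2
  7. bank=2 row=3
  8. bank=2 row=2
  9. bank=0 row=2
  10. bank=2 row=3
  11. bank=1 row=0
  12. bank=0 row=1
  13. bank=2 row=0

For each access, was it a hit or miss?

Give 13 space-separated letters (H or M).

Answer: M M M M M M M M H M H M M

Derivation:
Acc 1: bank0 row4 -> MISS (open row4); precharges=0
Acc 2: bank0 row0 -> MISS (open row0); precharges=1
Acc 3: bank0 row3 -> MISS (open row3); precharges=2
Acc 4: bank1 row0 -> MISS (open row0); precharges=2
Acc 5: bank0 row1 -> MISS (open row1); precharges=3
Acc 6: bank0 row2 -> MISS (open row2); precharges=4
Acc 7: bank2 row3 -> MISS (open row3); precharges=4
Acc 8: bank2 row2 -> MISS (open row2); precharges=5
Acc 9: bank0 row2 -> HIT
Acc 10: bank2 row3 -> MISS (open row3); precharges=6
Acc 11: bank1 row0 -> HIT
Acc 12: bank0 row1 -> MISS (open row1); precharges=7
Acc 13: bank2 row0 -> MISS (open row0); precharges=8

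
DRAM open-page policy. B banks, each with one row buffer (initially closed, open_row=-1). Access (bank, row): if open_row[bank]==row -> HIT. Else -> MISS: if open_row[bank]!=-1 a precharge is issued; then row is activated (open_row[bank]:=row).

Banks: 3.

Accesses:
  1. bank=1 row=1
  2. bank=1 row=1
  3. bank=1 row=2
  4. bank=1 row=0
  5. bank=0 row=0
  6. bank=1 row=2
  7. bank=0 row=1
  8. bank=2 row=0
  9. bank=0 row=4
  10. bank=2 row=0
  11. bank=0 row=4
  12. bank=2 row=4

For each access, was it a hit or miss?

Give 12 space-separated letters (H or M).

Acc 1: bank1 row1 -> MISS (open row1); precharges=0
Acc 2: bank1 row1 -> HIT
Acc 3: bank1 row2 -> MISS (open row2); precharges=1
Acc 4: bank1 row0 -> MISS (open row0); precharges=2
Acc 5: bank0 row0 -> MISS (open row0); precharges=2
Acc 6: bank1 row2 -> MISS (open row2); precharges=3
Acc 7: bank0 row1 -> MISS (open row1); precharges=4
Acc 8: bank2 row0 -> MISS (open row0); precharges=4
Acc 9: bank0 row4 -> MISS (open row4); precharges=5
Acc 10: bank2 row0 -> HIT
Acc 11: bank0 row4 -> HIT
Acc 12: bank2 row4 -> MISS (open row4); precharges=6

Answer: M H M M M M M M M H H M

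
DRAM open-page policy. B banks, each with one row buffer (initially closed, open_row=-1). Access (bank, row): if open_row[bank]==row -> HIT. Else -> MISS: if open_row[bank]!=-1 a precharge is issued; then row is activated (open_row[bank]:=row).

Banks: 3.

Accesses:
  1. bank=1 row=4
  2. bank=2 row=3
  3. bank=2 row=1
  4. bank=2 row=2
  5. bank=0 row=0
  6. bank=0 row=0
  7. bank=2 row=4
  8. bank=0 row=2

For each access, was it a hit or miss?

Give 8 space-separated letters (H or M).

Acc 1: bank1 row4 -> MISS (open row4); precharges=0
Acc 2: bank2 row3 -> MISS (open row3); precharges=0
Acc 3: bank2 row1 -> MISS (open row1); precharges=1
Acc 4: bank2 row2 -> MISS (open row2); precharges=2
Acc 5: bank0 row0 -> MISS (open row0); precharges=2
Acc 6: bank0 row0 -> HIT
Acc 7: bank2 row4 -> MISS (open row4); precharges=3
Acc 8: bank0 row2 -> MISS (open row2); precharges=4

Answer: M M M M M H M M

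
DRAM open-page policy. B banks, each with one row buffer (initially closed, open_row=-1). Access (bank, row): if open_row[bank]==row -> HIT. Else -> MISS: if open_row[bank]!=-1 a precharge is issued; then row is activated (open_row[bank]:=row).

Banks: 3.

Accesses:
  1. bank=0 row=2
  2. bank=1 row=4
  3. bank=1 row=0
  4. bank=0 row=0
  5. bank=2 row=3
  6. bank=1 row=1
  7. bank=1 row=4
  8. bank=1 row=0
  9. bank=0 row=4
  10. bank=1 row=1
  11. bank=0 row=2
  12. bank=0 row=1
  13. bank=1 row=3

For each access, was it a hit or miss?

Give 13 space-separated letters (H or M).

Acc 1: bank0 row2 -> MISS (open row2); precharges=0
Acc 2: bank1 row4 -> MISS (open row4); precharges=0
Acc 3: bank1 row0 -> MISS (open row0); precharges=1
Acc 4: bank0 row0 -> MISS (open row0); precharges=2
Acc 5: bank2 row3 -> MISS (open row3); precharges=2
Acc 6: bank1 row1 -> MISS (open row1); precharges=3
Acc 7: bank1 row4 -> MISS (open row4); precharges=4
Acc 8: bank1 row0 -> MISS (open row0); precharges=5
Acc 9: bank0 row4 -> MISS (open row4); precharges=6
Acc 10: bank1 row1 -> MISS (open row1); precharges=7
Acc 11: bank0 row2 -> MISS (open row2); precharges=8
Acc 12: bank0 row1 -> MISS (open row1); precharges=9
Acc 13: bank1 row3 -> MISS (open row3); precharges=10

Answer: M M M M M M M M M M M M M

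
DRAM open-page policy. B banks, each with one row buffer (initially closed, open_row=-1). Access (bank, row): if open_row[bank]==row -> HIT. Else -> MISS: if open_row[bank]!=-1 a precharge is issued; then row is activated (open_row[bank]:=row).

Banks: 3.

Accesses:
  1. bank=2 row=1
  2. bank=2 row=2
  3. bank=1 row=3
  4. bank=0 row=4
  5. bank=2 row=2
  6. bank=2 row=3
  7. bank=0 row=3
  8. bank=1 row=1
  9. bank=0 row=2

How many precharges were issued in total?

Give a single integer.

Acc 1: bank2 row1 -> MISS (open row1); precharges=0
Acc 2: bank2 row2 -> MISS (open row2); precharges=1
Acc 3: bank1 row3 -> MISS (open row3); precharges=1
Acc 4: bank0 row4 -> MISS (open row4); precharges=1
Acc 5: bank2 row2 -> HIT
Acc 6: bank2 row3 -> MISS (open row3); precharges=2
Acc 7: bank0 row3 -> MISS (open row3); precharges=3
Acc 8: bank1 row1 -> MISS (open row1); precharges=4
Acc 9: bank0 row2 -> MISS (open row2); precharges=5

Answer: 5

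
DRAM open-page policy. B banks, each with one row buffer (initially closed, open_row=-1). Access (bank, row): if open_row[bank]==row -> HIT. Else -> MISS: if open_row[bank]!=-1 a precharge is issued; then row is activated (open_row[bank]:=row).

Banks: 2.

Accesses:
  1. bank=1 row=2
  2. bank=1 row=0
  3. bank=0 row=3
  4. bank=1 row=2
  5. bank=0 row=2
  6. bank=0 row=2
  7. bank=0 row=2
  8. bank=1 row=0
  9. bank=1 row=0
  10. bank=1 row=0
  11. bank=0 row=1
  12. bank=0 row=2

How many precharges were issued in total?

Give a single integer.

Answer: 6

Derivation:
Acc 1: bank1 row2 -> MISS (open row2); precharges=0
Acc 2: bank1 row0 -> MISS (open row0); precharges=1
Acc 3: bank0 row3 -> MISS (open row3); precharges=1
Acc 4: bank1 row2 -> MISS (open row2); precharges=2
Acc 5: bank0 row2 -> MISS (open row2); precharges=3
Acc 6: bank0 row2 -> HIT
Acc 7: bank0 row2 -> HIT
Acc 8: bank1 row0 -> MISS (open row0); precharges=4
Acc 9: bank1 row0 -> HIT
Acc 10: bank1 row0 -> HIT
Acc 11: bank0 row1 -> MISS (open row1); precharges=5
Acc 12: bank0 row2 -> MISS (open row2); precharges=6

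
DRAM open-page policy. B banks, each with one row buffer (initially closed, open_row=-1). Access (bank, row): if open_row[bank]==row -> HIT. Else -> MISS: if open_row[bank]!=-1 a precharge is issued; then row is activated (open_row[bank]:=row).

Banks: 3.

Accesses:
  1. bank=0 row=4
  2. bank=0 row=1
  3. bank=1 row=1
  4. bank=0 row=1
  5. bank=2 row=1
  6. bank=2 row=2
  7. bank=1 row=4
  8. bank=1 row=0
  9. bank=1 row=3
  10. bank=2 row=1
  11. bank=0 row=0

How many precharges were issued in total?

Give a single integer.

Acc 1: bank0 row4 -> MISS (open row4); precharges=0
Acc 2: bank0 row1 -> MISS (open row1); precharges=1
Acc 3: bank1 row1 -> MISS (open row1); precharges=1
Acc 4: bank0 row1 -> HIT
Acc 5: bank2 row1 -> MISS (open row1); precharges=1
Acc 6: bank2 row2 -> MISS (open row2); precharges=2
Acc 7: bank1 row4 -> MISS (open row4); precharges=3
Acc 8: bank1 row0 -> MISS (open row0); precharges=4
Acc 9: bank1 row3 -> MISS (open row3); precharges=5
Acc 10: bank2 row1 -> MISS (open row1); precharges=6
Acc 11: bank0 row0 -> MISS (open row0); precharges=7

Answer: 7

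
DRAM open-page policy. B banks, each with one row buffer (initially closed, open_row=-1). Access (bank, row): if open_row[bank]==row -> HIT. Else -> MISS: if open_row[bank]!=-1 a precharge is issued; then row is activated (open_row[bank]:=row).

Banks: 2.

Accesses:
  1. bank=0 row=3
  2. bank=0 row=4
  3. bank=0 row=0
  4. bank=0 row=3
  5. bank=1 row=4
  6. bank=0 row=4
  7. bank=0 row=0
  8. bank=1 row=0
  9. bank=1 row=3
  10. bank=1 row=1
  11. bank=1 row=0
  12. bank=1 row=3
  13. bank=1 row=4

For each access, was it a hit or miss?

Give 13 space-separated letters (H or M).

Acc 1: bank0 row3 -> MISS (open row3); precharges=0
Acc 2: bank0 row4 -> MISS (open row4); precharges=1
Acc 3: bank0 row0 -> MISS (open row0); precharges=2
Acc 4: bank0 row3 -> MISS (open row3); precharges=3
Acc 5: bank1 row4 -> MISS (open row4); precharges=3
Acc 6: bank0 row4 -> MISS (open row4); precharges=4
Acc 7: bank0 row0 -> MISS (open row0); precharges=5
Acc 8: bank1 row0 -> MISS (open row0); precharges=6
Acc 9: bank1 row3 -> MISS (open row3); precharges=7
Acc 10: bank1 row1 -> MISS (open row1); precharges=8
Acc 11: bank1 row0 -> MISS (open row0); precharges=9
Acc 12: bank1 row3 -> MISS (open row3); precharges=10
Acc 13: bank1 row4 -> MISS (open row4); precharges=11

Answer: M M M M M M M M M M M M M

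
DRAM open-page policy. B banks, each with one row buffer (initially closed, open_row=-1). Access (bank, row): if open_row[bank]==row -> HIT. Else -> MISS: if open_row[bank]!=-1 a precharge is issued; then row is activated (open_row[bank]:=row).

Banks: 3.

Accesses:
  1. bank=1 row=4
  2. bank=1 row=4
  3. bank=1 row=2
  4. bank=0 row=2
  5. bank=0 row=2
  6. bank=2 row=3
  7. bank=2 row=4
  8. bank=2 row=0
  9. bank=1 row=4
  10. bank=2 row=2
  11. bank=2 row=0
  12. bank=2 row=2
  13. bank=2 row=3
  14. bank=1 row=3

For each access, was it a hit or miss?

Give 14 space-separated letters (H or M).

Answer: M H M M H M M M M M M M M M

Derivation:
Acc 1: bank1 row4 -> MISS (open row4); precharges=0
Acc 2: bank1 row4 -> HIT
Acc 3: bank1 row2 -> MISS (open row2); precharges=1
Acc 4: bank0 row2 -> MISS (open row2); precharges=1
Acc 5: bank0 row2 -> HIT
Acc 6: bank2 row3 -> MISS (open row3); precharges=1
Acc 7: bank2 row4 -> MISS (open row4); precharges=2
Acc 8: bank2 row0 -> MISS (open row0); precharges=3
Acc 9: bank1 row4 -> MISS (open row4); precharges=4
Acc 10: bank2 row2 -> MISS (open row2); precharges=5
Acc 11: bank2 row0 -> MISS (open row0); precharges=6
Acc 12: bank2 row2 -> MISS (open row2); precharges=7
Acc 13: bank2 row3 -> MISS (open row3); precharges=8
Acc 14: bank1 row3 -> MISS (open row3); precharges=9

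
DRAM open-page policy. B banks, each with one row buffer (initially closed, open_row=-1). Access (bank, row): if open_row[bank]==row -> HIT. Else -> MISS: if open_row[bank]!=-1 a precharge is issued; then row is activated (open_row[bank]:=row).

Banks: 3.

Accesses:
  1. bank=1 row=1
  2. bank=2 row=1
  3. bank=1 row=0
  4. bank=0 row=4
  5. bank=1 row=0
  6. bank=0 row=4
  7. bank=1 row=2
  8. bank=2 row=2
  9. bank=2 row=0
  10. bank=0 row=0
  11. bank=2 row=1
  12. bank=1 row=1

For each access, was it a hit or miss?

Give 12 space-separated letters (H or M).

Acc 1: bank1 row1 -> MISS (open row1); precharges=0
Acc 2: bank2 row1 -> MISS (open row1); precharges=0
Acc 3: bank1 row0 -> MISS (open row0); precharges=1
Acc 4: bank0 row4 -> MISS (open row4); precharges=1
Acc 5: bank1 row0 -> HIT
Acc 6: bank0 row4 -> HIT
Acc 7: bank1 row2 -> MISS (open row2); precharges=2
Acc 8: bank2 row2 -> MISS (open row2); precharges=3
Acc 9: bank2 row0 -> MISS (open row0); precharges=4
Acc 10: bank0 row0 -> MISS (open row0); precharges=5
Acc 11: bank2 row1 -> MISS (open row1); precharges=6
Acc 12: bank1 row1 -> MISS (open row1); precharges=7

Answer: M M M M H H M M M M M M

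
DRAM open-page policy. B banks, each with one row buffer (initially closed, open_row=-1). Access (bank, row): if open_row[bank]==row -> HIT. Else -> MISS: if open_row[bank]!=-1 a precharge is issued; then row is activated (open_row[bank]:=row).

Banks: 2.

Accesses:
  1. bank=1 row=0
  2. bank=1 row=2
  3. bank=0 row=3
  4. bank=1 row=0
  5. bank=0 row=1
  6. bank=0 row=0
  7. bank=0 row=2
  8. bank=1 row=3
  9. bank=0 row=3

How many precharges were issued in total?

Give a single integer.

Answer: 7

Derivation:
Acc 1: bank1 row0 -> MISS (open row0); precharges=0
Acc 2: bank1 row2 -> MISS (open row2); precharges=1
Acc 3: bank0 row3 -> MISS (open row3); precharges=1
Acc 4: bank1 row0 -> MISS (open row0); precharges=2
Acc 5: bank0 row1 -> MISS (open row1); precharges=3
Acc 6: bank0 row0 -> MISS (open row0); precharges=4
Acc 7: bank0 row2 -> MISS (open row2); precharges=5
Acc 8: bank1 row3 -> MISS (open row3); precharges=6
Acc 9: bank0 row3 -> MISS (open row3); precharges=7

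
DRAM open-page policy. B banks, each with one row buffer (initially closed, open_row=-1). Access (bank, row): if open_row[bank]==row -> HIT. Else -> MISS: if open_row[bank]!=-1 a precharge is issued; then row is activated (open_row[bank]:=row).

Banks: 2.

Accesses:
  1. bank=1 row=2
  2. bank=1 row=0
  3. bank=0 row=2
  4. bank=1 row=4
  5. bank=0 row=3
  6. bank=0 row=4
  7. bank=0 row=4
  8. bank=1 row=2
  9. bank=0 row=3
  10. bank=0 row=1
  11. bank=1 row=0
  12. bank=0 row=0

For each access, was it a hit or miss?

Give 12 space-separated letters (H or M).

Answer: M M M M M M H M M M M M

Derivation:
Acc 1: bank1 row2 -> MISS (open row2); precharges=0
Acc 2: bank1 row0 -> MISS (open row0); precharges=1
Acc 3: bank0 row2 -> MISS (open row2); precharges=1
Acc 4: bank1 row4 -> MISS (open row4); precharges=2
Acc 5: bank0 row3 -> MISS (open row3); precharges=3
Acc 6: bank0 row4 -> MISS (open row4); precharges=4
Acc 7: bank0 row4 -> HIT
Acc 8: bank1 row2 -> MISS (open row2); precharges=5
Acc 9: bank0 row3 -> MISS (open row3); precharges=6
Acc 10: bank0 row1 -> MISS (open row1); precharges=7
Acc 11: bank1 row0 -> MISS (open row0); precharges=8
Acc 12: bank0 row0 -> MISS (open row0); precharges=9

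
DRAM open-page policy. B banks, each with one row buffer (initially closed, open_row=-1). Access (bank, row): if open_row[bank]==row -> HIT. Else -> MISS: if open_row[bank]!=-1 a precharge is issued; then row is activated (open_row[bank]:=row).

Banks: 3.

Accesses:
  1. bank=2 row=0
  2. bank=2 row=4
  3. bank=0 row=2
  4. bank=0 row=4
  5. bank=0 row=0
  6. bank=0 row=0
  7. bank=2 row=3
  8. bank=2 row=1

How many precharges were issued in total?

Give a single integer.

Acc 1: bank2 row0 -> MISS (open row0); precharges=0
Acc 2: bank2 row4 -> MISS (open row4); precharges=1
Acc 3: bank0 row2 -> MISS (open row2); precharges=1
Acc 4: bank0 row4 -> MISS (open row4); precharges=2
Acc 5: bank0 row0 -> MISS (open row0); precharges=3
Acc 6: bank0 row0 -> HIT
Acc 7: bank2 row3 -> MISS (open row3); precharges=4
Acc 8: bank2 row1 -> MISS (open row1); precharges=5

Answer: 5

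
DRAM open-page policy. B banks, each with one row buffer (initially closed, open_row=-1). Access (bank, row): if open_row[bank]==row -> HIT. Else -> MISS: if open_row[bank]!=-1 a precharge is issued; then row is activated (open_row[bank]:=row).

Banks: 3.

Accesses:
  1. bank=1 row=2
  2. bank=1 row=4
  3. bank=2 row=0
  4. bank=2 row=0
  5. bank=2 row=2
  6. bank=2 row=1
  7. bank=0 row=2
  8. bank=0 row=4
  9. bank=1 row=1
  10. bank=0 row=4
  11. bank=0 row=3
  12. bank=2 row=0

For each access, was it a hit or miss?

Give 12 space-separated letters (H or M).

Answer: M M M H M M M M M H M M

Derivation:
Acc 1: bank1 row2 -> MISS (open row2); precharges=0
Acc 2: bank1 row4 -> MISS (open row4); precharges=1
Acc 3: bank2 row0 -> MISS (open row0); precharges=1
Acc 4: bank2 row0 -> HIT
Acc 5: bank2 row2 -> MISS (open row2); precharges=2
Acc 6: bank2 row1 -> MISS (open row1); precharges=3
Acc 7: bank0 row2 -> MISS (open row2); precharges=3
Acc 8: bank0 row4 -> MISS (open row4); precharges=4
Acc 9: bank1 row1 -> MISS (open row1); precharges=5
Acc 10: bank0 row4 -> HIT
Acc 11: bank0 row3 -> MISS (open row3); precharges=6
Acc 12: bank2 row0 -> MISS (open row0); precharges=7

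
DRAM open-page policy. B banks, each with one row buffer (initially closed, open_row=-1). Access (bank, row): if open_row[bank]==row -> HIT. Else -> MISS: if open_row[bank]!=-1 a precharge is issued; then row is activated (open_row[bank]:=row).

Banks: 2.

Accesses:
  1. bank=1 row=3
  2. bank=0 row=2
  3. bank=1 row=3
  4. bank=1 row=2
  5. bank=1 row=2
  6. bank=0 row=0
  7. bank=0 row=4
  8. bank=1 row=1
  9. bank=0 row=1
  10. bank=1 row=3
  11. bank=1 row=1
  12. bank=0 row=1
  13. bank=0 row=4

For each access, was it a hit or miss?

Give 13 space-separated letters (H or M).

Answer: M M H M H M M M M M M H M

Derivation:
Acc 1: bank1 row3 -> MISS (open row3); precharges=0
Acc 2: bank0 row2 -> MISS (open row2); precharges=0
Acc 3: bank1 row3 -> HIT
Acc 4: bank1 row2 -> MISS (open row2); precharges=1
Acc 5: bank1 row2 -> HIT
Acc 6: bank0 row0 -> MISS (open row0); precharges=2
Acc 7: bank0 row4 -> MISS (open row4); precharges=3
Acc 8: bank1 row1 -> MISS (open row1); precharges=4
Acc 9: bank0 row1 -> MISS (open row1); precharges=5
Acc 10: bank1 row3 -> MISS (open row3); precharges=6
Acc 11: bank1 row1 -> MISS (open row1); precharges=7
Acc 12: bank0 row1 -> HIT
Acc 13: bank0 row4 -> MISS (open row4); precharges=8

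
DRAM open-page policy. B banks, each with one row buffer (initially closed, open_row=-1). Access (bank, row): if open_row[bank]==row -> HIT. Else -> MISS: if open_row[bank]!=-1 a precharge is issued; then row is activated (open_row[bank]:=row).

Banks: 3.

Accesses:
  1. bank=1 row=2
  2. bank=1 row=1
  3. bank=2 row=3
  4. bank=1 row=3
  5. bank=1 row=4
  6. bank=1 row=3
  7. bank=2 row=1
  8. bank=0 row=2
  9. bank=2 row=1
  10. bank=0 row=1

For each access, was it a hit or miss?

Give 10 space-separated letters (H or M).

Answer: M M M M M M M M H M

Derivation:
Acc 1: bank1 row2 -> MISS (open row2); precharges=0
Acc 2: bank1 row1 -> MISS (open row1); precharges=1
Acc 3: bank2 row3 -> MISS (open row3); precharges=1
Acc 4: bank1 row3 -> MISS (open row3); precharges=2
Acc 5: bank1 row4 -> MISS (open row4); precharges=3
Acc 6: bank1 row3 -> MISS (open row3); precharges=4
Acc 7: bank2 row1 -> MISS (open row1); precharges=5
Acc 8: bank0 row2 -> MISS (open row2); precharges=5
Acc 9: bank2 row1 -> HIT
Acc 10: bank0 row1 -> MISS (open row1); precharges=6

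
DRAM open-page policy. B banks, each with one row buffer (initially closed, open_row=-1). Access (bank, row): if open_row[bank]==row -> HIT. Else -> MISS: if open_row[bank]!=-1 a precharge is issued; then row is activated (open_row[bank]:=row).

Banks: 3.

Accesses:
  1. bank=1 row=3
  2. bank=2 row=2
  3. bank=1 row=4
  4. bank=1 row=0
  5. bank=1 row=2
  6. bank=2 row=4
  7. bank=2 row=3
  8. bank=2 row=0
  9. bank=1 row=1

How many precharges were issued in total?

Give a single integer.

Answer: 7

Derivation:
Acc 1: bank1 row3 -> MISS (open row3); precharges=0
Acc 2: bank2 row2 -> MISS (open row2); precharges=0
Acc 3: bank1 row4 -> MISS (open row4); precharges=1
Acc 4: bank1 row0 -> MISS (open row0); precharges=2
Acc 5: bank1 row2 -> MISS (open row2); precharges=3
Acc 6: bank2 row4 -> MISS (open row4); precharges=4
Acc 7: bank2 row3 -> MISS (open row3); precharges=5
Acc 8: bank2 row0 -> MISS (open row0); precharges=6
Acc 9: bank1 row1 -> MISS (open row1); precharges=7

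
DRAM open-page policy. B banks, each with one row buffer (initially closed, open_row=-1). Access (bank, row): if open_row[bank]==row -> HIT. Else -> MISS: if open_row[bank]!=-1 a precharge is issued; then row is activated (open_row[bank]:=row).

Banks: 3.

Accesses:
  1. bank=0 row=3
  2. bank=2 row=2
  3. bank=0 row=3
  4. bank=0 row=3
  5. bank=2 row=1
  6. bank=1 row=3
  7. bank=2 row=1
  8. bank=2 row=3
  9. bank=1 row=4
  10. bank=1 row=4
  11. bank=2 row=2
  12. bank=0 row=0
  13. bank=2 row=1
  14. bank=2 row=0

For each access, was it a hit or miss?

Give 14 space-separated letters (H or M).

Acc 1: bank0 row3 -> MISS (open row3); precharges=0
Acc 2: bank2 row2 -> MISS (open row2); precharges=0
Acc 3: bank0 row3 -> HIT
Acc 4: bank0 row3 -> HIT
Acc 5: bank2 row1 -> MISS (open row1); precharges=1
Acc 6: bank1 row3 -> MISS (open row3); precharges=1
Acc 7: bank2 row1 -> HIT
Acc 8: bank2 row3 -> MISS (open row3); precharges=2
Acc 9: bank1 row4 -> MISS (open row4); precharges=3
Acc 10: bank1 row4 -> HIT
Acc 11: bank2 row2 -> MISS (open row2); precharges=4
Acc 12: bank0 row0 -> MISS (open row0); precharges=5
Acc 13: bank2 row1 -> MISS (open row1); precharges=6
Acc 14: bank2 row0 -> MISS (open row0); precharges=7

Answer: M M H H M M H M M H M M M M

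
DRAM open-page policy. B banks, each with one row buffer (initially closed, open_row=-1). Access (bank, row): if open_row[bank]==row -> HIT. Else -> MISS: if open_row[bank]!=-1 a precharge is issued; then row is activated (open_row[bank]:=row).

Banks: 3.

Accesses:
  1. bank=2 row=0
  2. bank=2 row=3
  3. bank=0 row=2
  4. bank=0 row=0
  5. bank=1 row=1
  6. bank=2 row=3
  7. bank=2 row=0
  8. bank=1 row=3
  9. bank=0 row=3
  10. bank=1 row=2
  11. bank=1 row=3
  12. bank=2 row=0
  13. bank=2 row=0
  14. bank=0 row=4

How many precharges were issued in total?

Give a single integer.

Answer: 8

Derivation:
Acc 1: bank2 row0 -> MISS (open row0); precharges=0
Acc 2: bank2 row3 -> MISS (open row3); precharges=1
Acc 3: bank0 row2 -> MISS (open row2); precharges=1
Acc 4: bank0 row0 -> MISS (open row0); precharges=2
Acc 5: bank1 row1 -> MISS (open row1); precharges=2
Acc 6: bank2 row3 -> HIT
Acc 7: bank2 row0 -> MISS (open row0); precharges=3
Acc 8: bank1 row3 -> MISS (open row3); precharges=4
Acc 9: bank0 row3 -> MISS (open row3); precharges=5
Acc 10: bank1 row2 -> MISS (open row2); precharges=6
Acc 11: bank1 row3 -> MISS (open row3); precharges=7
Acc 12: bank2 row0 -> HIT
Acc 13: bank2 row0 -> HIT
Acc 14: bank0 row4 -> MISS (open row4); precharges=8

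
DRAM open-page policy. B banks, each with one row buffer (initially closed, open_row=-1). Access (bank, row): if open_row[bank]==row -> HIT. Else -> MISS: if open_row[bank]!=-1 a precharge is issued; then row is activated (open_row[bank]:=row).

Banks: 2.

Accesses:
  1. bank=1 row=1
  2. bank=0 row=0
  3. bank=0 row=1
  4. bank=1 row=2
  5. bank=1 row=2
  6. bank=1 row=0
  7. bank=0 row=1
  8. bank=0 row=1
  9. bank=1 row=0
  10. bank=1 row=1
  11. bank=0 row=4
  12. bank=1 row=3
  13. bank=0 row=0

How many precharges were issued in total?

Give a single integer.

Acc 1: bank1 row1 -> MISS (open row1); precharges=0
Acc 2: bank0 row0 -> MISS (open row0); precharges=0
Acc 3: bank0 row1 -> MISS (open row1); precharges=1
Acc 4: bank1 row2 -> MISS (open row2); precharges=2
Acc 5: bank1 row2 -> HIT
Acc 6: bank1 row0 -> MISS (open row0); precharges=3
Acc 7: bank0 row1 -> HIT
Acc 8: bank0 row1 -> HIT
Acc 9: bank1 row0 -> HIT
Acc 10: bank1 row1 -> MISS (open row1); precharges=4
Acc 11: bank0 row4 -> MISS (open row4); precharges=5
Acc 12: bank1 row3 -> MISS (open row3); precharges=6
Acc 13: bank0 row0 -> MISS (open row0); precharges=7

Answer: 7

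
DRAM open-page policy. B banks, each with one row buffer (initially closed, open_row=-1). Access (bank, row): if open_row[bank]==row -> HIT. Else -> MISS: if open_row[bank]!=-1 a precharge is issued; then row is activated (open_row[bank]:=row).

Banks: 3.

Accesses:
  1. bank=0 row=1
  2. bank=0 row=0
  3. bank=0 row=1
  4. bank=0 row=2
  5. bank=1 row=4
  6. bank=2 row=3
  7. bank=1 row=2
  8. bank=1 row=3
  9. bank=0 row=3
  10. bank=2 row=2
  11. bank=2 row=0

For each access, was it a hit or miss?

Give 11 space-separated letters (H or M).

Acc 1: bank0 row1 -> MISS (open row1); precharges=0
Acc 2: bank0 row0 -> MISS (open row0); precharges=1
Acc 3: bank0 row1 -> MISS (open row1); precharges=2
Acc 4: bank0 row2 -> MISS (open row2); precharges=3
Acc 5: bank1 row4 -> MISS (open row4); precharges=3
Acc 6: bank2 row3 -> MISS (open row3); precharges=3
Acc 7: bank1 row2 -> MISS (open row2); precharges=4
Acc 8: bank1 row3 -> MISS (open row3); precharges=5
Acc 9: bank0 row3 -> MISS (open row3); precharges=6
Acc 10: bank2 row2 -> MISS (open row2); precharges=7
Acc 11: bank2 row0 -> MISS (open row0); precharges=8

Answer: M M M M M M M M M M M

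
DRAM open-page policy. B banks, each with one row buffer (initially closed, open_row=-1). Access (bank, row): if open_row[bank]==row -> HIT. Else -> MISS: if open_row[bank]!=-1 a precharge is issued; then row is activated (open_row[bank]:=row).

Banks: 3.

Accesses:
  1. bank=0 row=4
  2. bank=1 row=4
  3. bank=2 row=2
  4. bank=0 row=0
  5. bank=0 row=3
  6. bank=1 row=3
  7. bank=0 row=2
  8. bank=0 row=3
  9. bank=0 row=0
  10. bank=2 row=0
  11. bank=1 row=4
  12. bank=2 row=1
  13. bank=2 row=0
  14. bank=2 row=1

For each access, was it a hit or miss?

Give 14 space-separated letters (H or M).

Acc 1: bank0 row4 -> MISS (open row4); precharges=0
Acc 2: bank1 row4 -> MISS (open row4); precharges=0
Acc 3: bank2 row2 -> MISS (open row2); precharges=0
Acc 4: bank0 row0 -> MISS (open row0); precharges=1
Acc 5: bank0 row3 -> MISS (open row3); precharges=2
Acc 6: bank1 row3 -> MISS (open row3); precharges=3
Acc 7: bank0 row2 -> MISS (open row2); precharges=4
Acc 8: bank0 row3 -> MISS (open row3); precharges=5
Acc 9: bank0 row0 -> MISS (open row0); precharges=6
Acc 10: bank2 row0 -> MISS (open row0); precharges=7
Acc 11: bank1 row4 -> MISS (open row4); precharges=8
Acc 12: bank2 row1 -> MISS (open row1); precharges=9
Acc 13: bank2 row0 -> MISS (open row0); precharges=10
Acc 14: bank2 row1 -> MISS (open row1); precharges=11

Answer: M M M M M M M M M M M M M M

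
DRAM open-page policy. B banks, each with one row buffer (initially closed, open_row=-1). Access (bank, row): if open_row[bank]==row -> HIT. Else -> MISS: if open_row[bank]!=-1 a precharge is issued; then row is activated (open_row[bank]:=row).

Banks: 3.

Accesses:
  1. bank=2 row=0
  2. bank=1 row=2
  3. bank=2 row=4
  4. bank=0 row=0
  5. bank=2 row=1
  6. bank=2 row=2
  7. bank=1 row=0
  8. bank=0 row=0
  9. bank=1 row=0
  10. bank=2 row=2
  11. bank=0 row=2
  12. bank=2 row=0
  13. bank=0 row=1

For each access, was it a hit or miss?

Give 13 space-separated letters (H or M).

Answer: M M M M M M M H H H M M M

Derivation:
Acc 1: bank2 row0 -> MISS (open row0); precharges=0
Acc 2: bank1 row2 -> MISS (open row2); precharges=0
Acc 3: bank2 row4 -> MISS (open row4); precharges=1
Acc 4: bank0 row0 -> MISS (open row0); precharges=1
Acc 5: bank2 row1 -> MISS (open row1); precharges=2
Acc 6: bank2 row2 -> MISS (open row2); precharges=3
Acc 7: bank1 row0 -> MISS (open row0); precharges=4
Acc 8: bank0 row0 -> HIT
Acc 9: bank1 row0 -> HIT
Acc 10: bank2 row2 -> HIT
Acc 11: bank0 row2 -> MISS (open row2); precharges=5
Acc 12: bank2 row0 -> MISS (open row0); precharges=6
Acc 13: bank0 row1 -> MISS (open row1); precharges=7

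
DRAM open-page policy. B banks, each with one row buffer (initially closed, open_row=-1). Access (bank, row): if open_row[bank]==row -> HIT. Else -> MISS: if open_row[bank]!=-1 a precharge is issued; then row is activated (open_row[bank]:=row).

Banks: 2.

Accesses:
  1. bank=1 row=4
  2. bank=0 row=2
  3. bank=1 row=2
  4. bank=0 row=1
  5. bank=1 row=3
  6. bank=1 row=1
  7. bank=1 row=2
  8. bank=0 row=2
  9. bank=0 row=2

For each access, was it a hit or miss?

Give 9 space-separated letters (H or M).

Answer: M M M M M M M M H

Derivation:
Acc 1: bank1 row4 -> MISS (open row4); precharges=0
Acc 2: bank0 row2 -> MISS (open row2); precharges=0
Acc 3: bank1 row2 -> MISS (open row2); precharges=1
Acc 4: bank0 row1 -> MISS (open row1); precharges=2
Acc 5: bank1 row3 -> MISS (open row3); precharges=3
Acc 6: bank1 row1 -> MISS (open row1); precharges=4
Acc 7: bank1 row2 -> MISS (open row2); precharges=5
Acc 8: bank0 row2 -> MISS (open row2); precharges=6
Acc 9: bank0 row2 -> HIT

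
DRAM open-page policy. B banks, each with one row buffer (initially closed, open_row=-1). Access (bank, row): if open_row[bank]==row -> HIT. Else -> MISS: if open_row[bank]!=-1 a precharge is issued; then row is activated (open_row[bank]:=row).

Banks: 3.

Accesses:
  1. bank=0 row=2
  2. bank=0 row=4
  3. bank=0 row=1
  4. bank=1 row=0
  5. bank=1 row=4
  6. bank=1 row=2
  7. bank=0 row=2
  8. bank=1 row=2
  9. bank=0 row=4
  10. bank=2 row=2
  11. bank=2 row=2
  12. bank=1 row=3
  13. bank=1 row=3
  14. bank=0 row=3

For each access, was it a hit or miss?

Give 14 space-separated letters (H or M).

Answer: M M M M M M M H M M H M H M

Derivation:
Acc 1: bank0 row2 -> MISS (open row2); precharges=0
Acc 2: bank0 row4 -> MISS (open row4); precharges=1
Acc 3: bank0 row1 -> MISS (open row1); precharges=2
Acc 4: bank1 row0 -> MISS (open row0); precharges=2
Acc 5: bank1 row4 -> MISS (open row4); precharges=3
Acc 6: bank1 row2 -> MISS (open row2); precharges=4
Acc 7: bank0 row2 -> MISS (open row2); precharges=5
Acc 8: bank1 row2 -> HIT
Acc 9: bank0 row4 -> MISS (open row4); precharges=6
Acc 10: bank2 row2 -> MISS (open row2); precharges=6
Acc 11: bank2 row2 -> HIT
Acc 12: bank1 row3 -> MISS (open row3); precharges=7
Acc 13: bank1 row3 -> HIT
Acc 14: bank0 row3 -> MISS (open row3); precharges=8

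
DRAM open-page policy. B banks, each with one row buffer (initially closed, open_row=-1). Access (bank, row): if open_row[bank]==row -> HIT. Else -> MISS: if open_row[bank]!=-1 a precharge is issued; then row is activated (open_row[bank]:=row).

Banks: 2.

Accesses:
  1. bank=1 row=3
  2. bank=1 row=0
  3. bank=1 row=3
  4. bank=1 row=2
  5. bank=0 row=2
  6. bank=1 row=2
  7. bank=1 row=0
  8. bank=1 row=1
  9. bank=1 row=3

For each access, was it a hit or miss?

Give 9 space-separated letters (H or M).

Acc 1: bank1 row3 -> MISS (open row3); precharges=0
Acc 2: bank1 row0 -> MISS (open row0); precharges=1
Acc 3: bank1 row3 -> MISS (open row3); precharges=2
Acc 4: bank1 row2 -> MISS (open row2); precharges=3
Acc 5: bank0 row2 -> MISS (open row2); precharges=3
Acc 6: bank1 row2 -> HIT
Acc 7: bank1 row0 -> MISS (open row0); precharges=4
Acc 8: bank1 row1 -> MISS (open row1); precharges=5
Acc 9: bank1 row3 -> MISS (open row3); precharges=6

Answer: M M M M M H M M M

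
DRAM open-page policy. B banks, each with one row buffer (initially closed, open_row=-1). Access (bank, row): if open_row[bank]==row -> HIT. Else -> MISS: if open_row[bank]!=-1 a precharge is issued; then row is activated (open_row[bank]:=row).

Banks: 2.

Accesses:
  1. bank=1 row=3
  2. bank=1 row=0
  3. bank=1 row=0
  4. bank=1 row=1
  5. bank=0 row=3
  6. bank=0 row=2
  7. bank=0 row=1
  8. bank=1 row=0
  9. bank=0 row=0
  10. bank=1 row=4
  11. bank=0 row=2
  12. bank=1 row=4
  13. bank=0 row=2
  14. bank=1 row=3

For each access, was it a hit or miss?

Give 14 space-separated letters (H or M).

Acc 1: bank1 row3 -> MISS (open row3); precharges=0
Acc 2: bank1 row0 -> MISS (open row0); precharges=1
Acc 3: bank1 row0 -> HIT
Acc 4: bank1 row1 -> MISS (open row1); precharges=2
Acc 5: bank0 row3 -> MISS (open row3); precharges=2
Acc 6: bank0 row2 -> MISS (open row2); precharges=3
Acc 7: bank0 row1 -> MISS (open row1); precharges=4
Acc 8: bank1 row0 -> MISS (open row0); precharges=5
Acc 9: bank0 row0 -> MISS (open row0); precharges=6
Acc 10: bank1 row4 -> MISS (open row4); precharges=7
Acc 11: bank0 row2 -> MISS (open row2); precharges=8
Acc 12: bank1 row4 -> HIT
Acc 13: bank0 row2 -> HIT
Acc 14: bank1 row3 -> MISS (open row3); precharges=9

Answer: M M H M M M M M M M M H H M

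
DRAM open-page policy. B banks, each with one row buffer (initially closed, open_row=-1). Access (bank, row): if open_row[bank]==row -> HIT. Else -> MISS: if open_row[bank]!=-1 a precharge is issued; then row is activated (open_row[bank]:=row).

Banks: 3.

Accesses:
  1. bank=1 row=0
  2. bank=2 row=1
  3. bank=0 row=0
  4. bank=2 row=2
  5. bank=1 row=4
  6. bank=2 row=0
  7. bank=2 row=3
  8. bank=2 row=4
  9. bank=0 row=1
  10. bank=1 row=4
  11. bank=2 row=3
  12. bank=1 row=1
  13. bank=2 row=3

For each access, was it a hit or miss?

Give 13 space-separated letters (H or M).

Answer: M M M M M M M M M H M M H

Derivation:
Acc 1: bank1 row0 -> MISS (open row0); precharges=0
Acc 2: bank2 row1 -> MISS (open row1); precharges=0
Acc 3: bank0 row0 -> MISS (open row0); precharges=0
Acc 4: bank2 row2 -> MISS (open row2); precharges=1
Acc 5: bank1 row4 -> MISS (open row4); precharges=2
Acc 6: bank2 row0 -> MISS (open row0); precharges=3
Acc 7: bank2 row3 -> MISS (open row3); precharges=4
Acc 8: bank2 row4 -> MISS (open row4); precharges=5
Acc 9: bank0 row1 -> MISS (open row1); precharges=6
Acc 10: bank1 row4 -> HIT
Acc 11: bank2 row3 -> MISS (open row3); precharges=7
Acc 12: bank1 row1 -> MISS (open row1); precharges=8
Acc 13: bank2 row3 -> HIT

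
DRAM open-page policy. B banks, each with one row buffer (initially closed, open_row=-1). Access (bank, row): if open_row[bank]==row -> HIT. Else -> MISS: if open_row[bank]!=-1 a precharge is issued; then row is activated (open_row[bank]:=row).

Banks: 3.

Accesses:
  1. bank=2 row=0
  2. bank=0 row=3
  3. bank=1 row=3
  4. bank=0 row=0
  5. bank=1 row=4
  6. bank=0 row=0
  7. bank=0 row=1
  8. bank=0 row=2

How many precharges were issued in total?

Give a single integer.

Acc 1: bank2 row0 -> MISS (open row0); precharges=0
Acc 2: bank0 row3 -> MISS (open row3); precharges=0
Acc 3: bank1 row3 -> MISS (open row3); precharges=0
Acc 4: bank0 row0 -> MISS (open row0); precharges=1
Acc 5: bank1 row4 -> MISS (open row4); precharges=2
Acc 6: bank0 row0 -> HIT
Acc 7: bank0 row1 -> MISS (open row1); precharges=3
Acc 8: bank0 row2 -> MISS (open row2); precharges=4

Answer: 4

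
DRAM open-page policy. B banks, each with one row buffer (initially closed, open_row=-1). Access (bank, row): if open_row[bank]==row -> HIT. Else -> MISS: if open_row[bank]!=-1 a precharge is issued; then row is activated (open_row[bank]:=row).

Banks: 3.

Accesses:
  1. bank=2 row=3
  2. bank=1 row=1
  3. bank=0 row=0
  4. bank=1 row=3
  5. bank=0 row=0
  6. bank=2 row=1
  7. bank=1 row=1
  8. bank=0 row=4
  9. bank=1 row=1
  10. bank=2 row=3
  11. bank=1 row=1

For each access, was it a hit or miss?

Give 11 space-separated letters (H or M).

Answer: M M M M H M M M H M H

Derivation:
Acc 1: bank2 row3 -> MISS (open row3); precharges=0
Acc 2: bank1 row1 -> MISS (open row1); precharges=0
Acc 3: bank0 row0 -> MISS (open row0); precharges=0
Acc 4: bank1 row3 -> MISS (open row3); precharges=1
Acc 5: bank0 row0 -> HIT
Acc 6: bank2 row1 -> MISS (open row1); precharges=2
Acc 7: bank1 row1 -> MISS (open row1); precharges=3
Acc 8: bank0 row4 -> MISS (open row4); precharges=4
Acc 9: bank1 row1 -> HIT
Acc 10: bank2 row3 -> MISS (open row3); precharges=5
Acc 11: bank1 row1 -> HIT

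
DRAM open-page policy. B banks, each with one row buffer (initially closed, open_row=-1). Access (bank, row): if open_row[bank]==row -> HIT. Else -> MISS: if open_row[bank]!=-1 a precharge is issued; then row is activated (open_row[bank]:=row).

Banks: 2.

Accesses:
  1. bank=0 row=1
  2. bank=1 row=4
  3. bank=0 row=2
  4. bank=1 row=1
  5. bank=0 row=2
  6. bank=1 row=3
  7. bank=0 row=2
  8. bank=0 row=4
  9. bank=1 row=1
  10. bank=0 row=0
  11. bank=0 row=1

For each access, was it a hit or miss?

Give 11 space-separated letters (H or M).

Acc 1: bank0 row1 -> MISS (open row1); precharges=0
Acc 2: bank1 row4 -> MISS (open row4); precharges=0
Acc 3: bank0 row2 -> MISS (open row2); precharges=1
Acc 4: bank1 row1 -> MISS (open row1); precharges=2
Acc 5: bank0 row2 -> HIT
Acc 6: bank1 row3 -> MISS (open row3); precharges=3
Acc 7: bank0 row2 -> HIT
Acc 8: bank0 row4 -> MISS (open row4); precharges=4
Acc 9: bank1 row1 -> MISS (open row1); precharges=5
Acc 10: bank0 row0 -> MISS (open row0); precharges=6
Acc 11: bank0 row1 -> MISS (open row1); precharges=7

Answer: M M M M H M H M M M M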